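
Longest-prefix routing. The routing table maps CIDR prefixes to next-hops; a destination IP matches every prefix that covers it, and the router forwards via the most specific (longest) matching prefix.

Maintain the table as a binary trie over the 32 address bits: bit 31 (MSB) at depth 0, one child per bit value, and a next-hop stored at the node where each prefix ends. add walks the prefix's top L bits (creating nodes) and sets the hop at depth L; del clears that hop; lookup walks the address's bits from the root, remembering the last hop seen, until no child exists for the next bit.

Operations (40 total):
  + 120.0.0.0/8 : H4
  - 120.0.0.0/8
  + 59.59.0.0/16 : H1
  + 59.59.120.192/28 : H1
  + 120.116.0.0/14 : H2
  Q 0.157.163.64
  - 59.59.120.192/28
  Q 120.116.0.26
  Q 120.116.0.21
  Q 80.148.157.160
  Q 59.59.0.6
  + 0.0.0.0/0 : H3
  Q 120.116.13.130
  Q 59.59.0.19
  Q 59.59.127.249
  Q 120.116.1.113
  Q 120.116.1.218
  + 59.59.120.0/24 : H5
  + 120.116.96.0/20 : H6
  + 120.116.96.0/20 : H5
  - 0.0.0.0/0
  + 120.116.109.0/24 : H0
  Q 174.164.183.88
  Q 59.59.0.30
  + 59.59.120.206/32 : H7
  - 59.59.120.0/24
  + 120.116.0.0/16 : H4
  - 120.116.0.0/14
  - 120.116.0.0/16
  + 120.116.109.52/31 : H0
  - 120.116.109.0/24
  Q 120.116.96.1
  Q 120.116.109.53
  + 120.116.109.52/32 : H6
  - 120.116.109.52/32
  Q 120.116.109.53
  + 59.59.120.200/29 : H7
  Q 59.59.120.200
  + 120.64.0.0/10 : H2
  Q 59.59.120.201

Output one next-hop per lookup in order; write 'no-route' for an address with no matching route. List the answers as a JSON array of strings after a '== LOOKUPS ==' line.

Trace:
  add 120.0.0.0/8 -> H4 at depth 8
  del 120.0.0.0/8 (clear depth 8)
  add 59.59.0.0/16 -> H1 at depth 16
  add 59.59.120.192/28 -> H1 at depth 28
  add 120.116.0.0/14 -> H2 at depth 14
  ? 0.157.163.64  path d0:-→d1:-→d2:-  best=no-route
  del 59.59.120.192/28 (clear depth 28)
  ? 120.116.0.26  path d0:-→d1:-→d2:-→d3:-→d4:-→d5:-→d6:-→d7:-→d8:-→d9:-→d10:-→d11:-→d12:-→d13:-→d14:H2  best=H2
  ? 120.116.0.21  path d0:-→d1:-→d2:-→d3:-→d4:-→d5:-→d6:-→d7:-→d8:-→d9:-→d10:-→d11:-→d12:-→d13:-→d14:H2  best=H2
  ? 80.148.157.160  path d0:-→d1:-→d2:-  best=no-route
  ? 59.59.0.6  path d0:-→d1:-→d2:-→d3:-→d4:-→d5:-→d6:-→d7:-→d8:-→d9:-→d10:-→d11:-→d12:-→d13:-→d14:-→d15:-→d16:H1→d17:-  best=H1
  add 0.0.0.0/0 -> H3 at depth 0
  ? 120.116.13.130  path d0:H3→d1:-→d2:-→d3:-→d4:-→d5:-→d6:-→d7:-→d8:-→d9:-→d10:-→d11:-→d12:-→d13:-→d14:H2  best=H2
  ? 59.59.0.19  path d0:H3→d1:-→d2:-→d3:-→d4:-→d5:-→d6:-→d7:-→d8:-→d9:-→d10:-→d11:-→d12:-→d13:-→d14:-→d15:-→d16:H1→d17:-  best=H1
  ? 59.59.127.249  path d0:H3→d1:-→d2:-→d3:-→d4:-→d5:-→d6:-→d7:-→d8:-→d9:-→d10:-→d11:-→d12:-→d13:-→d14:-→d15:-→d16:H1→d17:-→d18:-→d19:-→d20:-→d21:-  best=H1
  ? 120.116.1.113  path d0:H3→d1:-→d2:-→d3:-→d4:-→d5:-→d6:-→d7:-→d8:-→d9:-→d10:-→d11:-→d12:-→d13:-→d14:H2  best=H2
  ? 120.116.1.218  path d0:H3→d1:-→d2:-→d3:-→d4:-→d5:-→d6:-→d7:-→d8:-→d9:-→d10:-→d11:-→d12:-→d13:-→d14:H2  best=H2
  add 59.59.120.0/24 -> H5 at depth 24
  add 120.116.96.0/20 -> H6 at depth 20
  add 120.116.96.0/20 -> H5 at depth 20
  del 0.0.0.0/0 (clear depth 0)
  add 120.116.109.0/24 -> H0 at depth 24
  ? 174.164.183.88  path d0:-  best=no-route
  ? 59.59.0.30  path d0:-→d1:-→d2:-→d3:-→d4:-→d5:-→d6:-→d7:-→d8:-→d9:-→d10:-→d11:-→d12:-→d13:-→d14:-→d15:-→d16:H1→d17:-  best=H1
  add 59.59.120.206/32 -> H7 at depth 32
  del 59.59.120.0/24 (clear depth 24)
  add 120.116.0.0/16 -> H4 at depth 16
  del 120.116.0.0/14 (clear depth 14)
  del 120.116.0.0/16 (clear depth 16)
  add 120.116.109.52/31 -> H0 at depth 31
  del 120.116.109.0/24 (clear depth 24)
  ? 120.116.96.1  path d0:-→d1:-→d2:-→d3:-→d4:-→d5:-→d6:-→d7:-→d8:-→d9:-→d10:-→d11:-→d12:-→d13:-→d14:-→d15:-→d16:-→d17:-→d18:-→d19:-→d20:H5  best=H5
  ? 120.116.109.53  path d0:-→d1:-→d2:-→d3:-→d4:-→d5:-→d6:-→d7:-→d8:-→d9:-→d10:-→d11:-→d12:-→d13:-→d14:-→d15:-→d16:-→d17:-→d18:-→d19:-→d20:H5→d21:-→d22:-→d23:-→d24:-→d25:-→d26:-→d27:-→d28:-→d29:-→d30:-→d31:H0  best=H0
  add 120.116.109.52/32 -> H6 at depth 32
  del 120.116.109.52/32 (clear depth 32)
  ? 120.116.109.53  path d0:-→d1:-→d2:-→d3:-→d4:-→d5:-→d6:-→d7:-→d8:-→d9:-→d10:-→d11:-→d12:-→d13:-→d14:-→d15:-→d16:-→d17:-→d18:-→d19:-→d20:H5→d21:-→d22:-→d23:-→d24:-→d25:-→d26:-→d27:-→d28:-→d29:-→d30:-→d31:H0  best=H0
  add 59.59.120.200/29 -> H7 at depth 29
  ? 59.59.120.200  path d0:-→d1:-→d2:-→d3:-→d4:-→d5:-→d6:-→d7:-→d8:-→d9:-→d10:-→d11:-→d12:-→d13:-→d14:-→d15:-→d16:H1→d17:-→d18:-→d19:-→d20:-→d21:-→d22:-→d23:-→d24:-→d25:-→d26:-→d27:-→d28:-→d29:H7  best=H7
  add 120.64.0.0/10 -> H2 at depth 10
  ? 59.59.120.201  path d0:-→d1:-→d2:-→d3:-→d4:-→d5:-→d6:-→d7:-→d8:-→d9:-→d10:-→d11:-→d12:-→d13:-→d14:-→d15:-→d16:H1→d17:-→d18:-→d19:-→d20:-→d21:-→d22:-→d23:-→d24:-→d25:-→d26:-→d27:-→d28:-→d29:H7  best=H7

== LOOKUPS ==
["no-route","H2","H2","no-route","H1","H2","H1","H1","H2","H2","no-route","H1","H5","H0","H0","H7","H7"]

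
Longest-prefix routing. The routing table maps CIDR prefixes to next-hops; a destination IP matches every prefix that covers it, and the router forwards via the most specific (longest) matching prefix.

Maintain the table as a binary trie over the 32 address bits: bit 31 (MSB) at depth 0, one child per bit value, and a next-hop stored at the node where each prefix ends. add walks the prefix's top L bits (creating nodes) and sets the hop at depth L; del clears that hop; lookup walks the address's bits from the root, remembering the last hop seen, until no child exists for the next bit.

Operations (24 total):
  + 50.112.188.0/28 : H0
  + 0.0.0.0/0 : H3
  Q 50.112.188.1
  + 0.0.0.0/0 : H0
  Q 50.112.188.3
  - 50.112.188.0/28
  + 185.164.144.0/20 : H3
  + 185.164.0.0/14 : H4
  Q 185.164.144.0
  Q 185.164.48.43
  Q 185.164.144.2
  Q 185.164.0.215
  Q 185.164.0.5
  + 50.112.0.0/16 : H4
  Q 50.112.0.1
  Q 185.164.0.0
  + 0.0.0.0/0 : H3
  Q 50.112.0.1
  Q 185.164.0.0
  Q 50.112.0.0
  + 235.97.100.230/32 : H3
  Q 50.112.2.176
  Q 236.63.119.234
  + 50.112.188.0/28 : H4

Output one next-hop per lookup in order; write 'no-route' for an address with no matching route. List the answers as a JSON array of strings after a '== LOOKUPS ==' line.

Trace:
  + 50.112.188.0/28 (H0) depth=28
  + 0.0.0.0/0 (H3) depth=0
  lookup 50.112.188.1: bits 0011001001110000101111000000 walk d0:H3→d1:-→d2:-→d3:-→d4:-→d5:-→d6:-→d7:-→d8:-→d9:-→d10:-→d11:-→d12:-→d13:-→d14:-→d15:-→d16:-→d17:-→d18:-→d19:-→d20:-→d21:-→d22:-→d23:-→d24:-→d25:-→d26:-→d27:-→d28:H0 -> H0
  + 0.0.0.0/0 (H0) depth=0
  lookup 50.112.188.3: bits 0011001001110000101111000000 walk d0:H0→d1:-→d2:-→d3:-→d4:-→d5:-→d6:-→d7:-→d8:-→d9:-→d10:-→d11:-→d12:-→d13:-→d14:-→d15:-→d16:-→d17:-→d18:-→d19:-→d20:-→d21:-→d22:-→d23:-→d24:-→d25:-→d26:-→d27:-→d28:H0 -> H0
  - 50.112.188.0/28 clear@28
  + 185.164.144.0/20 (H3) depth=20
  + 185.164.0.0/14 (H4) depth=14
  lookup 185.164.144.0: bits 10111001101001001001 walk d0:H0→d1:-→d2:-→d3:-→d4:-→d5:-→d6:-→d7:-→d8:-→d9:-→d10:-→d11:-→d12:-→d13:-→d14:H4→d15:-→d16:-→d17:-→d18:-→d19:-→d20:H3 -> H3
  lookup 185.164.48.43: bits 1011100110100100 walk d0:H0→d1:-→d2:-→d3:-→d4:-→d5:-→d6:-→d7:-→d8:-→d9:-→d10:-→d11:-→d12:-→d13:-→d14:H4→d15:-→d16:- -> H4
  lookup 185.164.144.2: bits 10111001101001001001 walk d0:H0→d1:-→d2:-→d3:-→d4:-→d5:-→d6:-→d7:-→d8:-→d9:-→d10:-→d11:-→d12:-→d13:-→d14:H4→d15:-→d16:-→d17:-→d18:-→d19:-→d20:H3 -> H3
  lookup 185.164.0.215: bits 1011100110100100 walk d0:H0→d1:-→d2:-→d3:-→d4:-→d5:-→d6:-→d7:-→d8:-→d9:-→d10:-→d11:-→d12:-→d13:-→d14:H4→d15:-→d16:- -> H4
  lookup 185.164.0.5: bits 1011100110100100 walk d0:H0→d1:-→d2:-→d3:-→d4:-→d5:-→d6:-→d7:-→d8:-→d9:-→d10:-→d11:-→d12:-→d13:-→d14:H4→d15:-→d16:- -> H4
  + 50.112.0.0/16 (H4) depth=16
  lookup 50.112.0.1: bits 0011001001110000 walk d0:H0→d1:-→d2:-→d3:-→d4:-→d5:-→d6:-→d7:-→d8:-→d9:-→d10:-→d11:-→d12:-→d13:-→d14:-→d15:-→d16:H4 -> H4
  lookup 185.164.0.0: bits 1011100110100100 walk d0:H0→d1:-→d2:-→d3:-→d4:-→d5:-→d6:-→d7:-→d8:-→d9:-→d10:-→d11:-→d12:-→d13:-→d14:H4→d15:-→d16:- -> H4
  + 0.0.0.0/0 (H3) depth=0
  lookup 50.112.0.1: bits 0011001001110000 walk d0:H3→d1:-→d2:-→d3:-→d4:-→d5:-→d6:-→d7:-→d8:-→d9:-→d10:-→d11:-→d12:-→d13:-→d14:-→d15:-→d16:H4 -> H4
  lookup 185.164.0.0: bits 1011100110100100 walk d0:H3→d1:-→d2:-→d3:-→d4:-→d5:-→d6:-→d7:-→d8:-→d9:-→d10:-→d11:-→d12:-→d13:-→d14:H4→d15:-→d16:- -> H4
  lookup 50.112.0.0: bits 0011001001110000 walk d0:H3→d1:-→d2:-→d3:-→d4:-→d5:-→d6:-→d7:-→d8:-→d9:-→d10:-→d11:-→d12:-→d13:-→d14:-→d15:-→d16:H4 -> H4
  + 235.97.100.230/32 (H3) depth=32
  lookup 50.112.2.176: bits 0011001001110000 walk d0:H3→d1:-→d2:-→d3:-→d4:-→d5:-→d6:-→d7:-→d8:-→d9:-→d10:-→d11:-→d12:-→d13:-→d14:-→d15:-→d16:H4 -> H4
  lookup 236.63.119.234: bits 11101 walk d0:H3→d1:-→d2:-→d3:-→d4:-→d5:- -> H3
  + 50.112.188.0/28 (H4) depth=28

== LOOKUPS ==
["H0","H0","H3","H4","H3","H4","H4","H4","H4","H4","H4","H4","H4","H3"]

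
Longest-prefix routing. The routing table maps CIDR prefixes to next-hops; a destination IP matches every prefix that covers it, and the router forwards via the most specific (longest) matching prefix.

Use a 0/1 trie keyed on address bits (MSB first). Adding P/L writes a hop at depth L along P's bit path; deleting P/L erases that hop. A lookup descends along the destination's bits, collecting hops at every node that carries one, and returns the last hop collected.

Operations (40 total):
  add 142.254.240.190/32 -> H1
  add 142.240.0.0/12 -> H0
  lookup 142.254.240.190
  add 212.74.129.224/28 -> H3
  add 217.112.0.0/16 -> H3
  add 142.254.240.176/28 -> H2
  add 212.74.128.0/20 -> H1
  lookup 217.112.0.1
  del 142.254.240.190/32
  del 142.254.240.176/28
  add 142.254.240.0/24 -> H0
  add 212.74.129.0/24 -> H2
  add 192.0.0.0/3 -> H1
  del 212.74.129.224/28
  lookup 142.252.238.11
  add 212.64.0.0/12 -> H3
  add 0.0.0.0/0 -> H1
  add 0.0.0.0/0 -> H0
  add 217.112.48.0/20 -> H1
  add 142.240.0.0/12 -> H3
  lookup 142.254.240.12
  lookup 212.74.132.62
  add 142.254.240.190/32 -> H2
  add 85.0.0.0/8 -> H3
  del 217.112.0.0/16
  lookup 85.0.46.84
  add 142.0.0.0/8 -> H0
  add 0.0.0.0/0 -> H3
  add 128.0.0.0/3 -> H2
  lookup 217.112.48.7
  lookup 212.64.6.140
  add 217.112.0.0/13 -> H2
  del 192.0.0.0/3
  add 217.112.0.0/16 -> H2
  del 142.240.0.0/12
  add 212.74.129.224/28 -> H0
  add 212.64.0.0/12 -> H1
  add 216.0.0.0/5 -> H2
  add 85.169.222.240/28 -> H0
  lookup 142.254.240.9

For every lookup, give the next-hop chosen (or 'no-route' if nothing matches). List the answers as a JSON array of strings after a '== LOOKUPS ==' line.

Process each operation:
  add 142.254.240.190/32 -> H1 at depth 32
  add 142.240.0.0/12 -> H0 at depth 12
  Q 142.254.240.190: descend 10001110111111101111000010111110 ; hops seen [H0,H1] ; pick H1
  add 212.74.129.224/28 -> H3 at depth 28
  add 217.112.0.0/16 -> H3 at depth 16
  add 142.254.240.176/28 -> H2 at depth 28
  add 212.74.128.0/20 -> H1 at depth 20
  Q 217.112.0.1: descend 1101100101110000 ; hops seen [H3] ; pick H3
  del 142.254.240.190/32 (clear depth 32)
  del 142.254.240.176/28 (clear depth 28)
  add 142.254.240.0/24 -> H0 at depth 24
  add 212.74.129.0/24 -> H2 at depth 24
  add 192.0.0.0/3 -> H1 at depth 3
  del 212.74.129.224/28 (clear depth 28)
  Q 142.252.238.11: descend 10001110111111 ; hops seen [H0] ; pick H0
  add 212.64.0.0/12 -> H3 at depth 12
  add 0.0.0.0/0 -> H1 at depth 0
  add 0.0.0.0/0 -> H0 at depth 0
  add 217.112.48.0/20 -> H1 at depth 20
  add 142.240.0.0/12 -> H3 at depth 12
  Q 142.254.240.12: descend 100011101111111011110000 ; hops seen [H0,H3,H0] ; pick H0
  Q 212.74.132.62: descend 110101000100101010000 ; hops seen [H0,H1,H3,H1] ; pick H1
  add 142.254.240.190/32 -> H2 at depth 32
  add 85.0.0.0/8 -> H3 at depth 8
  del 217.112.0.0/16 (clear depth 16)
  Q 85.0.46.84: descend 01010101 ; hops seen [H0,H3] ; pick H3
  add 142.0.0.0/8 -> H0 at depth 8
  add 0.0.0.0/0 -> H3 at depth 0
  add 128.0.0.0/3 -> H2 at depth 3
  Q 217.112.48.7: descend 11011001011100000011 ; hops seen [H3,H1,H1] ; pick H1
  Q 212.64.6.140: descend 110101000100 ; hops seen [H3,H1,H3] ; pick H3
  add 217.112.0.0/13 -> H2 at depth 13
  del 192.0.0.0/3 (clear depth 3)
  add 217.112.0.0/16 -> H2 at depth 16
  del 142.240.0.0/12 (clear depth 12)
  add 212.74.129.224/28 -> H0 at depth 28
  add 212.64.0.0/12 -> H1 at depth 12
  add 216.0.0.0/5 -> H2 at depth 5
  add 85.169.222.240/28 -> H0 at depth 28
  Q 142.254.240.9: descend 100011101111111011110000 ; hops seen [H3,H2,H0,H0] ; pick H0

== LOOKUPS ==
["H1","H3","H0","H0","H1","H3","H1","H3","H0"]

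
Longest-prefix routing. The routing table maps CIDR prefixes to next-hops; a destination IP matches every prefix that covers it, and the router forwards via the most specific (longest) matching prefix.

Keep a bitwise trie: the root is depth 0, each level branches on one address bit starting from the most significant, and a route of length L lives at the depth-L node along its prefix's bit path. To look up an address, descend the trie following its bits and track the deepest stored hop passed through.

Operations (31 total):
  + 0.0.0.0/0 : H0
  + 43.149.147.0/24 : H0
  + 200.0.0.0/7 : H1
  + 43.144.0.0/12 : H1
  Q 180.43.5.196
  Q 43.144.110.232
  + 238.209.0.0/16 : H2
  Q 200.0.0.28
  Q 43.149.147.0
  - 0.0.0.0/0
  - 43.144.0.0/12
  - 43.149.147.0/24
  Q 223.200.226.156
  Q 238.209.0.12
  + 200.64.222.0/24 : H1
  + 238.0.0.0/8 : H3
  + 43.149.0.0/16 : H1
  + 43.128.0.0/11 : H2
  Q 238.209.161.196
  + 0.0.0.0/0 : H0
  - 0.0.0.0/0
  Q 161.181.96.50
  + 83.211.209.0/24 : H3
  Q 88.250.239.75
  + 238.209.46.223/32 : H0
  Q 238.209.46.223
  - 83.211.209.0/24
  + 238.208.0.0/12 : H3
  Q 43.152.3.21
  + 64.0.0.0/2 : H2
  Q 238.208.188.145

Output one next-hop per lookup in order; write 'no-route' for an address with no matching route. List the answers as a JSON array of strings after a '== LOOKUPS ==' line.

Process each operation:
  add 0.0.0.0/0 -> H0 at depth 0
  add 43.149.147.0/24 -> H0 at depth 24
  add 200.0.0.0/7 -> H1 at depth 7
  add 43.144.0.0/12 -> H1 at depth 12
  Q 180.43.5.196: descend 1 ; hops seen [H0] ; pick H0
  Q 43.144.110.232: descend 0010101110010 ; hops seen [H0,H1] ; pick H1
  add 238.209.0.0/16 -> H2 at depth 16
  Q 200.0.0.28: descend 1100100 ; hops seen [H0,H1] ; pick H1
  Q 43.149.147.0: descend 001010111001010110010011 ; hops seen [H0,H1,H0] ; pick H0
  - 0.0.0.0/0 clear@0
  - 43.144.0.0/12 clear@12
  - 43.149.147.0/24 clear@24
  Q 223.200.226.156: descend 110 ; hops seen [∅] ; pick no-route
  Q 238.209.0.12: descend 1110111011010001 ; hops seen [H2] ; pick H2
  add 200.64.222.0/24 -> H1 at depth 24
  add 238.0.0.0/8 -> H3 at depth 8
  add 43.149.0.0/16 -> H1 at depth 16
  add 43.128.0.0/11 -> H2 at depth 11
  Q 238.209.161.196: descend 1110111011010001 ; hops seen [H3,H2] ; pick H2
  add 0.0.0.0/0 -> H0 at depth 0
  - 0.0.0.0/0 clear@0
  Q 161.181.96.50: descend 1 ; hops seen [∅] ; pick no-route
  add 83.211.209.0/24 -> H3 at depth 24
  Q 88.250.239.75: descend 0101 ; hops seen [∅] ; pick no-route
  add 238.209.46.223/32 -> H0 at depth 32
  Q 238.209.46.223: descend 11101110110100010010111011011111 ; hops seen [H3,H2,H0] ; pick H0
  - 83.211.209.0/24 clear@24
  add 238.208.0.0/12 -> H3 at depth 12
  Q 43.152.3.21: descend 001010111001 ; hops seen [H2] ; pick H2
  add 64.0.0.0/2 -> H2 at depth 2
  Q 238.208.188.145: descend 111011101101000 ; hops seen [H3,H3] ; pick H3

== LOOKUPS ==
["H0","H1","H1","H0","no-route","H2","H2","no-route","no-route","H0","H2","H3"]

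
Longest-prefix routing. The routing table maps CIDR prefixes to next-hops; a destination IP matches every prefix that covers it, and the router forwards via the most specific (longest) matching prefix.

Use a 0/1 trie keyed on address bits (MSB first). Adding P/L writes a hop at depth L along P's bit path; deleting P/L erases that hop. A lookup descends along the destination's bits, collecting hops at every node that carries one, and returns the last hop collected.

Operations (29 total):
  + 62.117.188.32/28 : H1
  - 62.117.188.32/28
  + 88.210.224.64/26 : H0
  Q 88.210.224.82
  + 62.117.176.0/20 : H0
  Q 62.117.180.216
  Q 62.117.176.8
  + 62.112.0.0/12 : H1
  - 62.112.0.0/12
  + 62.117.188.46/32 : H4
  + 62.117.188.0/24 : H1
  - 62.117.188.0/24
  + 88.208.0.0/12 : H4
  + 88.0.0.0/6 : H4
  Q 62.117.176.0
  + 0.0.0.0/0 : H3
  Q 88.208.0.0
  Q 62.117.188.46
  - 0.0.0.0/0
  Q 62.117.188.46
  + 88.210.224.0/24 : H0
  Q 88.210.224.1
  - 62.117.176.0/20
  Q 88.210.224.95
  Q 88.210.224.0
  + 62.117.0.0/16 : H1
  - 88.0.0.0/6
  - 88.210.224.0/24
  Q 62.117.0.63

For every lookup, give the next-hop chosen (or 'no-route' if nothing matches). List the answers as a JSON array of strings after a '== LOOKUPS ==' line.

Trace:
  + 62.117.188.32/28 (H1) depth=28
  del 62.117.188.32/28 (clear depth 28)
  + 88.210.224.64/26 (H0) depth=26
  ? 88.210.224.82  path d0:-→d1:-→d2:-→d3:-→d4:-→d5:-→d6:-→d7:-→d8:-→d9:-→d10:-→d11:-→d12:-→d13:-→d14:-→d15:-→d16:-→d17:-→d18:-→d19:-→d20:-→d21:-→d22:-→d23:-→d24:-→d25:-→d26:H0  best=H0
  + 62.117.176.0/20 (H0) depth=20
  ? 62.117.180.216  path d0:-→d1:-→d2:-→d3:-→d4:-→d5:-→d6:-→d7:-→d8:-→d9:-→d10:-→d11:-→d12:-→d13:-→d14:-→d15:-→d16:-→d17:-→d18:-→d19:-→d20:H0  best=H0
  ? 62.117.176.8  path d0:-→d1:-→d2:-→d3:-→d4:-→d5:-→d6:-→d7:-→d8:-→d9:-→d10:-→d11:-→d12:-→d13:-→d14:-→d15:-→d16:-→d17:-→d18:-→d19:-→d20:H0  best=H0
  + 62.112.0.0/12 (H1) depth=12
  del 62.112.0.0/12 (clear depth 12)
  + 62.117.188.46/32 (H4) depth=32
  + 62.117.188.0/24 (H1) depth=24
  del 62.117.188.0/24 (clear depth 24)
  + 88.208.0.0/12 (H4) depth=12
  + 88.0.0.0/6 (H4) depth=6
  ? 62.117.176.0  path d0:-→d1:-→d2:-→d3:-→d4:-→d5:-→d6:-→d7:-→d8:-→d9:-→d10:-→d11:-→d12:-→d13:-→d14:-→d15:-→d16:-→d17:-→d18:-→d19:-→d20:H0  best=H0
  + 0.0.0.0/0 (H3) depth=0
  ? 88.208.0.0  path d0:H3→d1:-→d2:-→d3:-→d4:-→d5:-→d6:H4→d7:-→d8:-→d9:-→d10:-→d11:-→d12:H4→d13:-→d14:-  best=H4
  ? 62.117.188.46  path d0:H3→d1:-→d2:-→d3:-→d4:-→d5:-→d6:-→d7:-→d8:-→d9:-→d10:-→d11:-→d12:-→d13:-→d14:-→d15:-→d16:-→d17:-→d18:-→d19:-→d20:H0→d21:-→d22:-→d23:-→d24:-→d25:-→d26:-→d27:-→d28:-→d29:-→d30:-→d31:-→d32:H4  best=H4
  del 0.0.0.0/0 (clear depth 0)
  ? 62.117.188.46  path d0:-→d1:-→d2:-→d3:-→d4:-→d5:-→d6:-→d7:-→d8:-→d9:-→d10:-→d11:-→d12:-→d13:-→d14:-→d15:-→d16:-→d17:-→d18:-→d19:-→d20:H0→d21:-→d22:-→d23:-→d24:-→d25:-→d26:-→d27:-→d28:-→d29:-→d30:-→d31:-→d32:H4  best=H4
  + 88.210.224.0/24 (H0) depth=24
  ? 88.210.224.1  path d0:-→d1:-→d2:-→d3:-→d4:-→d5:-→d6:H4→d7:-→d8:-→d9:-→d10:-→d11:-→d12:H4→d13:-→d14:-→d15:-→d16:-→d17:-→d18:-→d19:-→d20:-→d21:-→d22:-→d23:-→d24:H0→d25:-  best=H0
  del 62.117.176.0/20 (clear depth 20)
  ? 88.210.224.95  path d0:-→d1:-→d2:-→d3:-→d4:-→d5:-→d6:H4→d7:-→d8:-→d9:-→d10:-→d11:-→d12:H4→d13:-→d14:-→d15:-→d16:-→d17:-→d18:-→d19:-→d20:-→d21:-→d22:-→d23:-→d24:H0→d25:-→d26:H0  best=H0
  ? 88.210.224.0  path d0:-→d1:-→d2:-→d3:-→d4:-→d5:-→d6:H4→d7:-→d8:-→d9:-→d10:-→d11:-→d12:H4→d13:-→d14:-→d15:-→d16:-→d17:-→d18:-→d19:-→d20:-→d21:-→d22:-→d23:-→d24:H0→d25:-  best=H0
  + 62.117.0.0/16 (H1) depth=16
  del 88.0.0.0/6 (clear depth 6)
  del 88.210.224.0/24 (clear depth 24)
  ? 62.117.0.63  path d0:-→d1:-→d2:-→d3:-→d4:-→d5:-→d6:-→d7:-→d8:-→d9:-→d10:-→d11:-→d12:-→d13:-→d14:-→d15:-→d16:H1  best=H1

== LOOKUPS ==
["H0","H0","H0","H0","H4","H4","H4","H0","H0","H0","H1"]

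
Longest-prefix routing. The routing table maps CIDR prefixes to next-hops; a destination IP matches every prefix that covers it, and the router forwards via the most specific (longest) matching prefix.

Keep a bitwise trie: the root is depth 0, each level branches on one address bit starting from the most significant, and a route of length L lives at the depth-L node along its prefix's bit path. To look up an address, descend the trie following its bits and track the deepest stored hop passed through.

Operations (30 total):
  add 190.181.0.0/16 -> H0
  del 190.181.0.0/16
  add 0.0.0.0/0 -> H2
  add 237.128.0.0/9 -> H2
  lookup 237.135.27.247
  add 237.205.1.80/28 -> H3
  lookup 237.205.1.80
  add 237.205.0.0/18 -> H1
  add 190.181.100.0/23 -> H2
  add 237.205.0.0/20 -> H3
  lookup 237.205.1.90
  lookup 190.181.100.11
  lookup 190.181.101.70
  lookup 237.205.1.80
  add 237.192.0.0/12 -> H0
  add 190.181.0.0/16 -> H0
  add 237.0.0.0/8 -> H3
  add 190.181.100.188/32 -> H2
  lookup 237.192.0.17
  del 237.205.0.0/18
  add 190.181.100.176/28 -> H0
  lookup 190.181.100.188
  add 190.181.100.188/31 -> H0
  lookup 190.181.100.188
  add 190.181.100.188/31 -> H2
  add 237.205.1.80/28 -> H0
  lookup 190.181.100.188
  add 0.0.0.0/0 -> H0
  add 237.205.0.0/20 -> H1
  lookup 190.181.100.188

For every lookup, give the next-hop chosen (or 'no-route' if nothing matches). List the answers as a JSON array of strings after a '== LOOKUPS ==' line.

Trace:
  add 190.181.0.0/16 -> H0 at depth 16
  del 190.181.0.0/16 (clear depth 16)
  add 0.0.0.0/0 -> H2 at depth 0
  add 237.128.0.0/9 -> H2 at depth 9
  lookup 237.135.27.247: bits 111011011 walk d0:H2→d1:-→d2:-→d3:-→d4:-→d5:-→d6:-→d7:-→d8:-→d9:H2 -> H2
  add 237.205.1.80/28 -> H3 at depth 28
  lookup 237.205.1.80: bits 1110110111001101000000010101 walk d0:H2→d1:-→d2:-→d3:-→d4:-→d5:-→d6:-→d7:-→d8:-→d9:H2→d10:-→d11:-→d12:-→d13:-→d14:-→d15:-→d16:-→d17:-→d18:-→d19:-→d20:-→d21:-→d22:-→d23:-→d24:-→d25:-→d26:-→d27:-→d28:H3 -> H3
  add 237.205.0.0/18 -> H1 at depth 18
  add 190.181.100.0/23 -> H2 at depth 23
  add 237.205.0.0/20 -> H3 at depth 20
  lookup 237.205.1.90: bits 1110110111001101000000010101 walk d0:H2→d1:-→d2:-→d3:-→d4:-→d5:-→d6:-→d7:-→d8:-→d9:H2→d10:-→d11:-→d12:-→d13:-→d14:-→d15:-→d16:-→d17:-→d18:H1→d19:-→d20:H3→d21:-→d22:-→d23:-→d24:-→d25:-→d26:-→d27:-→d28:H3 -> H3
  lookup 190.181.100.11: bits 10111110101101010110010 walk d0:H2→d1:-→d2:-→d3:-→d4:-→d5:-→d6:-→d7:-→d8:-→d9:-→d10:-→d11:-→d12:-→d13:-→d14:-→d15:-→d16:-→d17:-→d18:-→d19:-→d20:-→d21:-→d22:-→d23:H2 -> H2
  lookup 190.181.101.70: bits 10111110101101010110010 walk d0:H2→d1:-→d2:-→d3:-→d4:-→d5:-→d6:-→d7:-→d8:-→d9:-→d10:-→d11:-→d12:-→d13:-→d14:-→d15:-→d16:-→d17:-→d18:-→d19:-→d20:-→d21:-→d22:-→d23:H2 -> H2
  lookup 237.205.1.80: bits 1110110111001101000000010101 walk d0:H2→d1:-→d2:-→d3:-→d4:-→d5:-→d6:-→d7:-→d8:-→d9:H2→d10:-→d11:-→d12:-→d13:-→d14:-→d15:-→d16:-→d17:-→d18:H1→d19:-→d20:H3→d21:-→d22:-→d23:-→d24:-→d25:-→d26:-→d27:-→d28:H3 -> H3
  add 237.192.0.0/12 -> H0 at depth 12
  add 190.181.0.0/16 -> H0 at depth 16
  add 237.0.0.0/8 -> H3 at depth 8
  add 190.181.100.188/32 -> H2 at depth 32
  lookup 237.192.0.17: bits 111011011100 walk d0:H2→d1:-→d2:-→d3:-→d4:-→d5:-→d6:-→d7:-→d8:H3→d9:H2→d10:-→d11:-→d12:H0 -> H0
  del 237.205.0.0/18 (clear depth 18)
  add 190.181.100.176/28 -> H0 at depth 28
  lookup 190.181.100.188: bits 10111110101101010110010010111100 walk d0:H2→d1:-→d2:-→d3:-→d4:-→d5:-→d6:-→d7:-→d8:-→d9:-→d10:-→d11:-→d12:-→d13:-→d14:-→d15:-→d16:H0→d17:-→d18:-→d19:-→d20:-→d21:-→d22:-→d23:H2→d24:-→d25:-→d26:-→d27:-→d28:H0→d29:-→d30:-→d31:-→d32:H2 -> H2
  add 190.181.100.188/31 -> H0 at depth 31
  lookup 190.181.100.188: bits 10111110101101010110010010111100 walk d0:H2→d1:-→d2:-→d3:-→d4:-→d5:-→d6:-→d7:-→d8:-→d9:-→d10:-→d11:-→d12:-→d13:-→d14:-→d15:-→d16:H0→d17:-→d18:-→d19:-→d20:-→d21:-→d22:-→d23:H2→d24:-→d25:-→d26:-→d27:-→d28:H0→d29:-→d30:-→d31:H0→d32:H2 -> H2
  add 190.181.100.188/31 -> H2 at depth 31
  add 237.205.1.80/28 -> H0 at depth 28
  lookup 190.181.100.188: bits 10111110101101010110010010111100 walk d0:H2→d1:-→d2:-→d3:-→d4:-→d5:-→d6:-→d7:-→d8:-→d9:-→d10:-→d11:-→d12:-→d13:-→d14:-→d15:-→d16:H0→d17:-→d18:-→d19:-→d20:-→d21:-→d22:-→d23:H2→d24:-→d25:-→d26:-→d27:-→d28:H0→d29:-→d30:-→d31:H2→d32:H2 -> H2
  add 0.0.0.0/0 -> H0 at depth 0
  add 237.205.0.0/20 -> H1 at depth 20
  lookup 190.181.100.188: bits 10111110101101010110010010111100 walk d0:H0→d1:-→d2:-→d3:-→d4:-→d5:-→d6:-→d7:-→d8:-→d9:-→d10:-→d11:-→d12:-→d13:-→d14:-→d15:-→d16:H0→d17:-→d18:-→d19:-→d20:-→d21:-→d22:-→d23:H2→d24:-→d25:-→d26:-→d27:-→d28:H0→d29:-→d30:-→d31:H2→d32:H2 -> H2

== LOOKUPS ==
["H2","H3","H3","H2","H2","H3","H0","H2","H2","H2","H2"]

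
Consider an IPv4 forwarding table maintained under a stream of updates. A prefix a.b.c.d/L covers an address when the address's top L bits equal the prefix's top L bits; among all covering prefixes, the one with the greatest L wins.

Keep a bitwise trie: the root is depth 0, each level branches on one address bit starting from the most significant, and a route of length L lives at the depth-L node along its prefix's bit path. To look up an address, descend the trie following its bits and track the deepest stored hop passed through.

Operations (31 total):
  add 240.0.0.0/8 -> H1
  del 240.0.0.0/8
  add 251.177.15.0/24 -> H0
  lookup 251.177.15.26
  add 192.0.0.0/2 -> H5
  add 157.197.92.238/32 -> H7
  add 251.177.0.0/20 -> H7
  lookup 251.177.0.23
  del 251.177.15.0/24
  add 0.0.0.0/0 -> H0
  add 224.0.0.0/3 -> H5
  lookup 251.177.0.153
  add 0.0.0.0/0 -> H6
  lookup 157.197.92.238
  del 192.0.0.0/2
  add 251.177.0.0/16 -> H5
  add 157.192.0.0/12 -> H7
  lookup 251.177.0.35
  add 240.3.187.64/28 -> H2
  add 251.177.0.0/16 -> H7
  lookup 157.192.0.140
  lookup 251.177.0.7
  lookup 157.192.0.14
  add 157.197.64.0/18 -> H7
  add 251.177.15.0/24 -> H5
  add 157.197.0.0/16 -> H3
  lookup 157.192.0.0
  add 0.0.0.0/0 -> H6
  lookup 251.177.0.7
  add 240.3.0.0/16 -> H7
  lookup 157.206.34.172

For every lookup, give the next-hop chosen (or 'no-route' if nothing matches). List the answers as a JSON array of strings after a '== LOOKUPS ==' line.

Trace:
  add 240.0.0.0/8 -> H1 at depth 8
  del 240.0.0.0/8 (clear depth 8)
  add 251.177.15.0/24 -> H0 at depth 24
  ? 251.177.15.26  path d0:-→d1:-→d2:-→d3:-→d4:-→d5:-→d6:-→d7:-→d8:-→d9:-→d10:-→d11:-→d12:-→d13:-→d14:-→d15:-→d16:-→d17:-→d18:-→d19:-→d20:-→d21:-→d22:-→d23:-→d24:H0  best=H0
  add 192.0.0.0/2 -> H5 at depth 2
  add 157.197.92.238/32 -> H7 at depth 32
  add 251.177.0.0/20 -> H7 at depth 20
  ? 251.177.0.23  path d0:-→d1:-→d2:H5→d3:-→d4:-→d5:-→d6:-→d7:-→d8:-→d9:-→d10:-→d11:-→d12:-→d13:-→d14:-→d15:-→d16:-→d17:-→d18:-→d19:-→d20:H7  best=H7
  del 251.177.15.0/24 (clear depth 24)
  add 0.0.0.0/0 -> H0 at depth 0
  add 224.0.0.0/3 -> H5 at depth 3
  ? 251.177.0.153  path d0:H0→d1:-→d2:H5→d3:H5→d4:-→d5:-→d6:-→d7:-→d8:-→d9:-→d10:-→d11:-→d12:-→d13:-→d14:-→d15:-→d16:-→d17:-→d18:-→d19:-→d20:H7  best=H7
  add 0.0.0.0/0 -> H6 at depth 0
  ? 157.197.92.238  path d0:H6→d1:-→d2:-→d3:-→d4:-→d5:-→d6:-→d7:-→d8:-→d9:-→d10:-→d11:-→d12:-→d13:-→d14:-→d15:-→d16:-→d17:-→d18:-→d19:-→d20:-→d21:-→d22:-→d23:-→d24:-→d25:-→d26:-→d27:-→d28:-→d29:-→d30:-→d31:-→d32:H7  best=H7
  del 192.0.0.0/2 (clear depth 2)
  add 251.177.0.0/16 -> H5 at depth 16
  add 157.192.0.0/12 -> H7 at depth 12
  ? 251.177.0.35  path d0:H6→d1:-→d2:-→d3:H5→d4:-→d5:-→d6:-→d7:-→d8:-→d9:-→d10:-→d11:-→d12:-→d13:-→d14:-→d15:-→d16:H5→d17:-→d18:-→d19:-→d20:H7  best=H7
  add 240.3.187.64/28 -> H2 at depth 28
  add 251.177.0.0/16 -> H7 at depth 16
  ? 157.192.0.140  path d0:H6→d1:-→d2:-→d3:-→d4:-→d5:-→d6:-→d7:-→d8:-→d9:-→d10:-→d11:-→d12:H7→d13:-  best=H7
  ? 251.177.0.7  path d0:H6→d1:-→d2:-→d3:H5→d4:-→d5:-→d6:-→d7:-→d8:-→d9:-→d10:-→d11:-→d12:-→d13:-→d14:-→d15:-→d16:H7→d17:-→d18:-→d19:-→d20:H7  best=H7
  ? 157.192.0.14  path d0:H6→d1:-→d2:-→d3:-→d4:-→d5:-→d6:-→d7:-→d8:-→d9:-→d10:-→d11:-→d12:H7→d13:-  best=H7
  add 157.197.64.0/18 -> H7 at depth 18
  add 251.177.15.0/24 -> H5 at depth 24
  add 157.197.0.0/16 -> H3 at depth 16
  ? 157.192.0.0  path d0:H6→d1:-→d2:-→d3:-→d4:-→d5:-→d6:-→d7:-→d8:-→d9:-→d10:-→d11:-→d12:H7→d13:-  best=H7
  add 0.0.0.0/0 -> H6 at depth 0
  ? 251.177.0.7  path d0:H6→d1:-→d2:-→d3:H5→d4:-→d5:-→d6:-→d7:-→d8:-→d9:-→d10:-→d11:-→d12:-→d13:-→d14:-→d15:-→d16:H7→d17:-→d18:-→d19:-→d20:H7  best=H7
  add 240.3.0.0/16 -> H7 at depth 16
  ? 157.206.34.172  path d0:H6→d1:-→d2:-→d3:-→d4:-→d5:-→d6:-→d7:-→d8:-→d9:-→d10:-→d11:-→d12:H7  best=H7

== LOOKUPS ==
["H0","H7","H7","H7","H7","H7","H7","H7","H7","H7","H7"]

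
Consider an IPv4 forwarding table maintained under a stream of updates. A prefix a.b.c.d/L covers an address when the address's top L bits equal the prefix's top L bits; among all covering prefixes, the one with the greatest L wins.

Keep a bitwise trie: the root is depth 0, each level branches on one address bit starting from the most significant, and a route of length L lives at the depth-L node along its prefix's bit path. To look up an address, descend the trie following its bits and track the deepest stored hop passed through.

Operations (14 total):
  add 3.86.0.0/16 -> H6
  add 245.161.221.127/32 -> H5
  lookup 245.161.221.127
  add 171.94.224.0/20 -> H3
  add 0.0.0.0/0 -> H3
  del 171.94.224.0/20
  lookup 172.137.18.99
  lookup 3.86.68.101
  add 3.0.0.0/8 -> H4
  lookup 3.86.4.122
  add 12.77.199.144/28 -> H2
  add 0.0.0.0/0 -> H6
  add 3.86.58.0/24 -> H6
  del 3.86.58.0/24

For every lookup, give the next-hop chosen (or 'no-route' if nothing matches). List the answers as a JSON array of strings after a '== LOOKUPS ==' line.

Trace:
  + 3.86.0.0/16 (H6) depth=16
  + 245.161.221.127/32 (H5) depth=32
  ? 245.161.221.127  path d0:-→d1:-→d2:-→d3:-→d4:-→d5:-→d6:-→d7:-→d8:-→d9:-→d10:-→d11:-→d12:-→d13:-→d14:-→d15:-→d16:-→d17:-→d18:-→d19:-→d20:-→d21:-→d22:-→d23:-→d24:-→d25:-→d26:-→d27:-→d28:-→d29:-→d30:-→d31:-→d32:H5  best=H5
  + 171.94.224.0/20 (H3) depth=20
  + 0.0.0.0/0 (H3) depth=0
  del 171.94.224.0/20 (clear depth 20)
  ? 172.137.18.99  path d0:H3→d1:-→d2:-→d3:-→d4:-→d5:-  best=H3
  ? 3.86.68.101  path d0:H3→d1:-→d2:-→d3:-→d4:-→d5:-→d6:-→d7:-→d8:-→d9:-→d10:-→d11:-→d12:-→d13:-→d14:-→d15:-→d16:H6  best=H6
  + 3.0.0.0/8 (H4) depth=8
  ? 3.86.4.122  path d0:H3→d1:-→d2:-→d3:-→d4:-→d5:-→d6:-→d7:-→d8:H4→d9:-→d10:-→d11:-→d12:-→d13:-→d14:-→d15:-→d16:H6  best=H6
  + 12.77.199.144/28 (H2) depth=28
  + 0.0.0.0/0 (H6) depth=0
  + 3.86.58.0/24 (H6) depth=24
  del 3.86.58.0/24 (clear depth 24)

== LOOKUPS ==
["H5","H3","H6","H6"]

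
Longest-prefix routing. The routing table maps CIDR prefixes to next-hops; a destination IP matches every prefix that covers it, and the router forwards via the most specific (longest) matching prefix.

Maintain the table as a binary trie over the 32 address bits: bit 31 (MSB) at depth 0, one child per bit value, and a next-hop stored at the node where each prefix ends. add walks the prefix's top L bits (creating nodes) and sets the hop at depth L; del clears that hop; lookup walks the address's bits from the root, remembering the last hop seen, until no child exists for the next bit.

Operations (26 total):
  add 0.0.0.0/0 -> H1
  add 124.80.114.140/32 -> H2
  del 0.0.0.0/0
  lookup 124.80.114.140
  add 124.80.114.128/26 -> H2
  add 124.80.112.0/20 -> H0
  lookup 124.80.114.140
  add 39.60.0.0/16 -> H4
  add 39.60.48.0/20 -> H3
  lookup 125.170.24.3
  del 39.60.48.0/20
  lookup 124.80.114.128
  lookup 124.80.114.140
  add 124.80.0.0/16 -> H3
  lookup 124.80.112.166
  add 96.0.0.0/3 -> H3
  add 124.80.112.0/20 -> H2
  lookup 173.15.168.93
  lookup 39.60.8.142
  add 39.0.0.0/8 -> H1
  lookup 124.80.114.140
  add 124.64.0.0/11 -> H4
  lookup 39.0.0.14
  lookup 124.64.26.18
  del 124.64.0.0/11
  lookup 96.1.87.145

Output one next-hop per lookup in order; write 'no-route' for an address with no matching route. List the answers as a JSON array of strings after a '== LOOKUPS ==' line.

Trace:
  add 0.0.0.0/0 -> H1 at depth 0
  add 124.80.114.140/32 -> H2 at depth 32
  del 0.0.0.0/0 (clear depth 0)
  Q 124.80.114.140: descend 01111100010100000111001010001100 ; hops seen [H2] ; pick H2
  add 124.80.114.128/26 -> H2 at depth 26
  add 124.80.112.0/20 -> H0 at depth 20
  Q 124.80.114.140: descend 01111100010100000111001010001100 ; hops seen [H0,H2,H2] ; pick H2
  add 39.60.0.0/16 -> H4 at depth 16
  add 39.60.48.0/20 -> H3 at depth 20
  Q 125.170.24.3: descend 0111110 ; hops seen [∅] ; pick no-route
  del 39.60.48.0/20 (clear depth 20)
  Q 124.80.114.128: descend 0111110001010000011100101000 ; hops seen [H0,H2] ; pick H2
  Q 124.80.114.140: descend 01111100010100000111001010001100 ; hops seen [H0,H2,H2] ; pick H2
  add 124.80.0.0/16 -> H3 at depth 16
  Q 124.80.112.166: descend 0111110001010000011100 ; hops seen [H3,H0] ; pick H0
  add 96.0.0.0/3 -> H3 at depth 3
  add 124.80.112.0/20 -> H2 at depth 20
  Q 173.15.168.93: descend ε ; hops seen [∅] ; pick no-route
  Q 39.60.8.142: descend 001001110011110000 ; hops seen [H4] ; pick H4
  add 39.0.0.0/8 -> H1 at depth 8
  Q 124.80.114.140: descend 01111100010100000111001010001100 ; hops seen [H3,H3,H2,H2,H2] ; pick H2
  add 124.64.0.0/11 -> H4 at depth 11
  Q 39.0.0.14: descend 0010011100 ; hops seen [H1] ; pick H1
  Q 124.64.26.18: descend 01111100010 ; hops seen [H3,H4] ; pick H4
  del 124.64.0.0/11 (clear depth 11)
  Q 96.1.87.145: descend 011 ; hops seen [H3] ; pick H3

== LOOKUPS ==
["H2","H2","no-route","H2","H2","H0","no-route","H4","H2","H1","H4","H3"]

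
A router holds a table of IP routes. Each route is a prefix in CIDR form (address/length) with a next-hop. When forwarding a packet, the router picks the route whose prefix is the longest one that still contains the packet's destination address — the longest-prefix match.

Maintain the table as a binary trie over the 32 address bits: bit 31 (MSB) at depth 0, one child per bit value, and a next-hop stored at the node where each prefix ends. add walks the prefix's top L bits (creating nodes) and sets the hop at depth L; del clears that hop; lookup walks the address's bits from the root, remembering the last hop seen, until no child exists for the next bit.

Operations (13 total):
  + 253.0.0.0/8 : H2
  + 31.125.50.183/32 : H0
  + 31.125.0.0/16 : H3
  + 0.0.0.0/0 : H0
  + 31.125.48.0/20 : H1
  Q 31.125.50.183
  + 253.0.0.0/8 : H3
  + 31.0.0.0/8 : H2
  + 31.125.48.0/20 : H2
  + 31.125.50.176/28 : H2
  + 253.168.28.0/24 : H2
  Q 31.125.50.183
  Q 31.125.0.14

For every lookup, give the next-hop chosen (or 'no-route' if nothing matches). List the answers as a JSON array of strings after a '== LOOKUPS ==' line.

Trace:
  add 253.0.0.0/8 -> H2 at depth 8
  add 31.125.50.183/32 -> H0 at depth 32
  add 31.125.0.0/16 -> H3 at depth 16
  add 0.0.0.0/0 -> H0 at depth 0
  add 31.125.48.0/20 -> H1 at depth 20
  lookup 31.125.50.183: bits 00011111011111010011001010110111 walk d0:H0→d1:-→d2:-→d3:-→d4:-→d5:-→d6:-→d7:-→d8:-→d9:-→d10:-→d11:-→d12:-→d13:-→d14:-→d15:-→d16:H3→d17:-→d18:-→d19:-→d20:H1→d21:-→d22:-→d23:-→d24:-→d25:-→d26:-→d27:-→d28:-→d29:-→d30:-→d31:-→d32:H0 -> H0
  add 253.0.0.0/8 -> H3 at depth 8
  add 31.0.0.0/8 -> H2 at depth 8
  add 31.125.48.0/20 -> H2 at depth 20
  add 31.125.50.176/28 -> H2 at depth 28
  add 253.168.28.0/24 -> H2 at depth 24
  lookup 31.125.50.183: bits 00011111011111010011001010110111 walk d0:H0→d1:-→d2:-→d3:-→d4:-→d5:-→d6:-→d7:-→d8:H2→d9:-→d10:-→d11:-→d12:-→d13:-→d14:-→d15:-→d16:H3→d17:-→d18:-→d19:-→d20:H2→d21:-→d22:-→d23:-→d24:-→d25:-→d26:-→d27:-→d28:H2→d29:-→d30:-→d31:-→d32:H0 -> H0
  lookup 31.125.0.14: bits 000111110111110100 walk d0:H0→d1:-→d2:-→d3:-→d4:-→d5:-→d6:-→d7:-→d8:H2→d9:-→d10:-→d11:-→d12:-→d13:-→d14:-→d15:-→d16:H3→d17:-→d18:- -> H3

== LOOKUPS ==
["H0","H0","H3"]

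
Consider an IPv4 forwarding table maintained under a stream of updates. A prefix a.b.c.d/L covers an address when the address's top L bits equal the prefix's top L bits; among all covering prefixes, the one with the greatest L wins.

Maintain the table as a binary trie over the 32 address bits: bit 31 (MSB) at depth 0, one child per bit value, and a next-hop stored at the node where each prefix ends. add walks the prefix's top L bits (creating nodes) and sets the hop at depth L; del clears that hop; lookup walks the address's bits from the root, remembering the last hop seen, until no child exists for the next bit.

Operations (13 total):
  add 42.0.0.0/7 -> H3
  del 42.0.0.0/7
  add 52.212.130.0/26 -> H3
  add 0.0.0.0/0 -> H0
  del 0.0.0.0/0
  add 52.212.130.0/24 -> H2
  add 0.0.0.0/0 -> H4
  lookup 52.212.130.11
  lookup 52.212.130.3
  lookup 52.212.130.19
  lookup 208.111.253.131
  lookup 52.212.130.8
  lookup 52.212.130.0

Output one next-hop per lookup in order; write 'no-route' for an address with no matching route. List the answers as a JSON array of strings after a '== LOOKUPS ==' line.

Apply in order:
  + 42.0.0.0/7 (H3) depth=7
  - 42.0.0.0/7 clear@7
  + 52.212.130.0/26 (H3) depth=26
  + 0.0.0.0/0 (H0) depth=0
  - 0.0.0.0/0 clear@0
  + 52.212.130.0/24 (H2) depth=24
  + 0.0.0.0/0 (H4) depth=0
  Q 52.212.130.11: descend 00110100110101001000001000 ; hops seen [H4,H2,H3] ; pick H3
  Q 52.212.130.3: descend 00110100110101001000001000 ; hops seen [H4,H2,H3] ; pick H3
  Q 52.212.130.19: descend 00110100110101001000001000 ; hops seen [H4,H2,H3] ; pick H3
  Q 208.111.253.131: descend ε ; hops seen [H4] ; pick H4
  Q 52.212.130.8: descend 00110100110101001000001000 ; hops seen [H4,H2,H3] ; pick H3
  Q 52.212.130.0: descend 00110100110101001000001000 ; hops seen [H4,H2,H3] ; pick H3

== LOOKUPS ==
["H3","H3","H3","H4","H3","H3"]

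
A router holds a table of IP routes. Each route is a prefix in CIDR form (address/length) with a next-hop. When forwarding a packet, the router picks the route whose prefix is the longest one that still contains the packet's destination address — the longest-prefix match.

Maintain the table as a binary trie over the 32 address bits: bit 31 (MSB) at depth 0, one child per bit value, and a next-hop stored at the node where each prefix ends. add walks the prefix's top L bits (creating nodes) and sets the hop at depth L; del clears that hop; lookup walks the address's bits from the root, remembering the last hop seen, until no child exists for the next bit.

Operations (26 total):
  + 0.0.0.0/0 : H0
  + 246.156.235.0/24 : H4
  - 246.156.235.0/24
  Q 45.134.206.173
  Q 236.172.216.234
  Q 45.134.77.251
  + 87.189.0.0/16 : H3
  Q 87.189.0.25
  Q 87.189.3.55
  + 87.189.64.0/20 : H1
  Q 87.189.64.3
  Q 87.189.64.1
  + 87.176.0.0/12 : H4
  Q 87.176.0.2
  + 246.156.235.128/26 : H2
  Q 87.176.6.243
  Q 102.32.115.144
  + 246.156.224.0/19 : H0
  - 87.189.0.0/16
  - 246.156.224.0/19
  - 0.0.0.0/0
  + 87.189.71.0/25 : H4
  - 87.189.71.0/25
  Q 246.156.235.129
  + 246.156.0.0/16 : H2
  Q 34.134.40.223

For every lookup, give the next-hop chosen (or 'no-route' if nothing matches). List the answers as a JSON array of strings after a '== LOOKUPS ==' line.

Apply in order:
  add 0.0.0.0/0 -> H0 at depth 0
  add 246.156.235.0/24 -> H4 at depth 24
  del 246.156.235.0/24 (clear depth 24)
  ? 45.134.206.173  path d0:H0  best=H0
  ? 236.172.216.234  path d0:H0→d1:-→d2:-→d3:-  best=H0
  ? 45.134.77.251  path d0:H0  best=H0
  add 87.189.0.0/16 -> H3 at depth 16
  ? 87.189.0.25  path d0:H0→d1:-→d2:-→d3:-→d4:-→d5:-→d6:-→d7:-→d8:-→d9:-→d10:-→d11:-→d12:-→d13:-→d14:-→d15:-→d16:H3  best=H3
  ? 87.189.3.55  path d0:H0→d1:-→d2:-→d3:-→d4:-→d5:-→d6:-→d7:-→d8:-→d9:-→d10:-→d11:-→d12:-→d13:-→d14:-→d15:-→d16:H3  best=H3
  add 87.189.64.0/20 -> H1 at depth 20
  ? 87.189.64.3  path d0:H0→d1:-→d2:-→d3:-→d4:-→d5:-→d6:-→d7:-→d8:-→d9:-→d10:-→d11:-→d12:-→d13:-→d14:-→d15:-→d16:H3→d17:-→d18:-→d19:-→d20:H1  best=H1
  ? 87.189.64.1  path d0:H0→d1:-→d2:-→d3:-→d4:-→d5:-→d6:-→d7:-→d8:-→d9:-→d10:-→d11:-→d12:-→d13:-→d14:-→d15:-→d16:H3→d17:-→d18:-→d19:-→d20:H1  best=H1
  add 87.176.0.0/12 -> H4 at depth 12
  ? 87.176.0.2  path d0:H0→d1:-→d2:-→d3:-→d4:-→d5:-→d6:-→d7:-→d8:-→d9:-→d10:-→d11:-→d12:H4  best=H4
  add 246.156.235.128/26 -> H2 at depth 26
  ? 87.176.6.243  path d0:H0→d1:-→d2:-→d3:-→d4:-→d5:-→d6:-→d7:-→d8:-→d9:-→d10:-→d11:-→d12:H4  best=H4
  ? 102.32.115.144  path d0:H0→d1:-→d2:-  best=H0
  add 246.156.224.0/19 -> H0 at depth 19
  del 87.189.0.0/16 (clear depth 16)
  del 246.156.224.0/19 (clear depth 19)
  del 0.0.0.0/0 (clear depth 0)
  add 87.189.71.0/25 -> H4 at depth 25
  del 87.189.71.0/25 (clear depth 25)
  ? 246.156.235.129  path d0:-→d1:-→d2:-→d3:-→d4:-→d5:-→d6:-→d7:-→d8:-→d9:-→d10:-→d11:-→d12:-→d13:-→d14:-→d15:-→d16:-→d17:-→d18:-→d19:-→d20:-→d21:-→d22:-→d23:-→d24:-→d25:-→d26:H2  best=H2
  add 246.156.0.0/16 -> H2 at depth 16
  ? 34.134.40.223  path d0:-→d1:-  best=no-route

== LOOKUPS ==
["H0","H0","H0","H3","H3","H1","H1","H4","H4","H0","H2","no-route"]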